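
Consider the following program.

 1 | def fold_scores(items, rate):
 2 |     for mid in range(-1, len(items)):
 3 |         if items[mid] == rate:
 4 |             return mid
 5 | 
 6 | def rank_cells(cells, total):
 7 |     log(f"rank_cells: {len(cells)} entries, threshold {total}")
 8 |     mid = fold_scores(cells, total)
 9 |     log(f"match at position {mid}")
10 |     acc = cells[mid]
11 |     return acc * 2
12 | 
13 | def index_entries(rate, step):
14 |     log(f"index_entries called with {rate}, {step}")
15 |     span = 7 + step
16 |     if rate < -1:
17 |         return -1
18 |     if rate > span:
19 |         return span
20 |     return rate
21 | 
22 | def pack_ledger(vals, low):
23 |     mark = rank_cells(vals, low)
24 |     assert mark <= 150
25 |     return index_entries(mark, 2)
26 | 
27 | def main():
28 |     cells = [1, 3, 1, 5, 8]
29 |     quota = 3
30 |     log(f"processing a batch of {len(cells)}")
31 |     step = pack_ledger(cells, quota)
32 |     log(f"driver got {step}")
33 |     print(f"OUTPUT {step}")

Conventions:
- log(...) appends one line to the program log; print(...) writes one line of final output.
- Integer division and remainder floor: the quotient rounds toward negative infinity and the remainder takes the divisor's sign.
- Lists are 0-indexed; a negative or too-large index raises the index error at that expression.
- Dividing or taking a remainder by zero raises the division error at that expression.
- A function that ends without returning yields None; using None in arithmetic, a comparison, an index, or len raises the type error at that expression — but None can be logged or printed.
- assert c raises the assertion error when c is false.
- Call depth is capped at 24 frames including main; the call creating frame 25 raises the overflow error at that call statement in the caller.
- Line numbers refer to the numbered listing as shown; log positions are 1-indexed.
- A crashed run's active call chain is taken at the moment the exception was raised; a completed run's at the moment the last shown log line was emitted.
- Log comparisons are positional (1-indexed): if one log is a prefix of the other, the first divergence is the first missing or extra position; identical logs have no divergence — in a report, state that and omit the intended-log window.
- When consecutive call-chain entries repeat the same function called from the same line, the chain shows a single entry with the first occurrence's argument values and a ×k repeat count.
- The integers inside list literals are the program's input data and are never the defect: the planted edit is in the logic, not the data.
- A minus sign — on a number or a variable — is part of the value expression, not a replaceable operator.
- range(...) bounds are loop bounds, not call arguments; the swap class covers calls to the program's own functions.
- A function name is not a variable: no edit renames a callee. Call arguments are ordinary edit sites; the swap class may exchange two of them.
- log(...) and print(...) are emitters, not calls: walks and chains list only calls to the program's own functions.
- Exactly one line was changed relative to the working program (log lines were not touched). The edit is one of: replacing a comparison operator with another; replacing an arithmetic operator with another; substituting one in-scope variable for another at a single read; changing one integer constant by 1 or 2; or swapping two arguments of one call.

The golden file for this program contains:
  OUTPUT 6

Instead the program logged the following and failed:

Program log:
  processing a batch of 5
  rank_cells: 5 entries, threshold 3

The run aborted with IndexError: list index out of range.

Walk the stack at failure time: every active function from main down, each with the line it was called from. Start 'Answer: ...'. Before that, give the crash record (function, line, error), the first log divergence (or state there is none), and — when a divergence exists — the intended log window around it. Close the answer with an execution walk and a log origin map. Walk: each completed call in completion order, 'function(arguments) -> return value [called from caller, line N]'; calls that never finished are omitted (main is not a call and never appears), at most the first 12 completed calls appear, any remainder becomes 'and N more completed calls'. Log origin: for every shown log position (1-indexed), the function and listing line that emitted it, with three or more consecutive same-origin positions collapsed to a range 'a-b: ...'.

Answer: main -> pack_ledger (called at line 31) -> rank_cells (called at line 23) -> fold_scores (called at line 8).
Key observation: A complete run would log 'match at position 1' next, but this one stopped at 2 lines.
Crash: fold_scores, line 3, IndexError.
First divergence: position 3 (shown log ended at 2 lines; the working version continues: 'match at position 1').
Intended log window:
  1: processing a batch of 5
  2: rank_cells: 5 entries, threshold 3
  3: match at position 1
  4: index_entries called with 6, 2
Execution walk:
  (no call completed)
Log line origins:
  1: logged in main at line 30
  2: logged in rank_cells at line 7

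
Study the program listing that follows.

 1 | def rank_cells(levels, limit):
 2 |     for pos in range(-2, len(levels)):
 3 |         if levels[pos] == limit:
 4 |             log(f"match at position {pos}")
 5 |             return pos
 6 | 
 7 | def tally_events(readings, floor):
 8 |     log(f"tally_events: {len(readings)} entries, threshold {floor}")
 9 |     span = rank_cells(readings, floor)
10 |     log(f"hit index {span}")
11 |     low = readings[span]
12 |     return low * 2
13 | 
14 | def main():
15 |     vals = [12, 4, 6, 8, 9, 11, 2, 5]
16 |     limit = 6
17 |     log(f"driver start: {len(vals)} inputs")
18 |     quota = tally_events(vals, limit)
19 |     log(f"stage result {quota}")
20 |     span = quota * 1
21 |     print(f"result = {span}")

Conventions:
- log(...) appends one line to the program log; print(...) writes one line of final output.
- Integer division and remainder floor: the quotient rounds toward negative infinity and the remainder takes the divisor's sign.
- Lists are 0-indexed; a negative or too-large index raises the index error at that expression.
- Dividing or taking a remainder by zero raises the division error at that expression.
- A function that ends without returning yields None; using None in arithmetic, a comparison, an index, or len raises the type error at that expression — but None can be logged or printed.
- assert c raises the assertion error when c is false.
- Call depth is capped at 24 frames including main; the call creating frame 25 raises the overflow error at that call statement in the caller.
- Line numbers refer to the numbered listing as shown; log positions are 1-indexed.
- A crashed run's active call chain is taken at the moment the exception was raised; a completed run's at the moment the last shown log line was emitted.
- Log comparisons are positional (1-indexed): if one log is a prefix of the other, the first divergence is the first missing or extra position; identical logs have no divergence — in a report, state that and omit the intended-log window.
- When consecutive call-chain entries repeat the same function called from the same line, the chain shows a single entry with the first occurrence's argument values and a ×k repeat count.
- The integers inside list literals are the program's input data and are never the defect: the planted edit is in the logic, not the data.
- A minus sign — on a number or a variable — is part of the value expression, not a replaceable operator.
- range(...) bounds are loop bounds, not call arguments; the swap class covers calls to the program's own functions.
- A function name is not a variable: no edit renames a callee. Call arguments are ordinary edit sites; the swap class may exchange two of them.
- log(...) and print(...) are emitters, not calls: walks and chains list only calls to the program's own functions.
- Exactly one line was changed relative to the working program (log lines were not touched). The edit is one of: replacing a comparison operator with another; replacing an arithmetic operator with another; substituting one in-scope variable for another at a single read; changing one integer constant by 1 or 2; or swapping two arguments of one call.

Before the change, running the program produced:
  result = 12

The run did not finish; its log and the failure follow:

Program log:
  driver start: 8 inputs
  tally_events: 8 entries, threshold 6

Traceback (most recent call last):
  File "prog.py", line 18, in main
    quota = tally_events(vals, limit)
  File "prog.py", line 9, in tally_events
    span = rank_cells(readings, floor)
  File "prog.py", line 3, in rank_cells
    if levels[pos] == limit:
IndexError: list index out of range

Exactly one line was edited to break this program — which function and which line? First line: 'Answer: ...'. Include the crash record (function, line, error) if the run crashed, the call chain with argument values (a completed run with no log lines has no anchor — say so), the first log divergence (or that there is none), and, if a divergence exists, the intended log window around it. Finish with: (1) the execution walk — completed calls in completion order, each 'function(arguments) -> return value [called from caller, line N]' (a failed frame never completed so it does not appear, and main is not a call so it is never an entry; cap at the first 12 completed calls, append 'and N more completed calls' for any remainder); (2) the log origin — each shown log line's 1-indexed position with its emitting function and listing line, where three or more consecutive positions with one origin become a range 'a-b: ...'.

Answer: the defect is in rank_cells at line 2.
Core observation: After 2 matching log lines the faulty run goes silent, while the working version continues with 'match at position 2'.
Crash: rank_cells, line 3, IndexError.
Call chain: main -> tally_events([12, 4, 6, 8, 9, 11, 2, 5], 6) (called at line 18) -> rank_cells([12, 4, 6, 8, 9, 11, 2, 5], 6) (called at line 9).
First divergence: position 3 — after 2 matching lines the faulty run goes silent; intended next line 'match at position 2'.
Intended log window:
  1: driver start: 8 inputs
  2: tally_events: 8 entries, threshold 6
  3: match at position 2
  4: hit index 2
Execution walk:
  (no call completed)
Origin of each log line:
  1: logged in main at line 17
  2: logged in tally_events at line 8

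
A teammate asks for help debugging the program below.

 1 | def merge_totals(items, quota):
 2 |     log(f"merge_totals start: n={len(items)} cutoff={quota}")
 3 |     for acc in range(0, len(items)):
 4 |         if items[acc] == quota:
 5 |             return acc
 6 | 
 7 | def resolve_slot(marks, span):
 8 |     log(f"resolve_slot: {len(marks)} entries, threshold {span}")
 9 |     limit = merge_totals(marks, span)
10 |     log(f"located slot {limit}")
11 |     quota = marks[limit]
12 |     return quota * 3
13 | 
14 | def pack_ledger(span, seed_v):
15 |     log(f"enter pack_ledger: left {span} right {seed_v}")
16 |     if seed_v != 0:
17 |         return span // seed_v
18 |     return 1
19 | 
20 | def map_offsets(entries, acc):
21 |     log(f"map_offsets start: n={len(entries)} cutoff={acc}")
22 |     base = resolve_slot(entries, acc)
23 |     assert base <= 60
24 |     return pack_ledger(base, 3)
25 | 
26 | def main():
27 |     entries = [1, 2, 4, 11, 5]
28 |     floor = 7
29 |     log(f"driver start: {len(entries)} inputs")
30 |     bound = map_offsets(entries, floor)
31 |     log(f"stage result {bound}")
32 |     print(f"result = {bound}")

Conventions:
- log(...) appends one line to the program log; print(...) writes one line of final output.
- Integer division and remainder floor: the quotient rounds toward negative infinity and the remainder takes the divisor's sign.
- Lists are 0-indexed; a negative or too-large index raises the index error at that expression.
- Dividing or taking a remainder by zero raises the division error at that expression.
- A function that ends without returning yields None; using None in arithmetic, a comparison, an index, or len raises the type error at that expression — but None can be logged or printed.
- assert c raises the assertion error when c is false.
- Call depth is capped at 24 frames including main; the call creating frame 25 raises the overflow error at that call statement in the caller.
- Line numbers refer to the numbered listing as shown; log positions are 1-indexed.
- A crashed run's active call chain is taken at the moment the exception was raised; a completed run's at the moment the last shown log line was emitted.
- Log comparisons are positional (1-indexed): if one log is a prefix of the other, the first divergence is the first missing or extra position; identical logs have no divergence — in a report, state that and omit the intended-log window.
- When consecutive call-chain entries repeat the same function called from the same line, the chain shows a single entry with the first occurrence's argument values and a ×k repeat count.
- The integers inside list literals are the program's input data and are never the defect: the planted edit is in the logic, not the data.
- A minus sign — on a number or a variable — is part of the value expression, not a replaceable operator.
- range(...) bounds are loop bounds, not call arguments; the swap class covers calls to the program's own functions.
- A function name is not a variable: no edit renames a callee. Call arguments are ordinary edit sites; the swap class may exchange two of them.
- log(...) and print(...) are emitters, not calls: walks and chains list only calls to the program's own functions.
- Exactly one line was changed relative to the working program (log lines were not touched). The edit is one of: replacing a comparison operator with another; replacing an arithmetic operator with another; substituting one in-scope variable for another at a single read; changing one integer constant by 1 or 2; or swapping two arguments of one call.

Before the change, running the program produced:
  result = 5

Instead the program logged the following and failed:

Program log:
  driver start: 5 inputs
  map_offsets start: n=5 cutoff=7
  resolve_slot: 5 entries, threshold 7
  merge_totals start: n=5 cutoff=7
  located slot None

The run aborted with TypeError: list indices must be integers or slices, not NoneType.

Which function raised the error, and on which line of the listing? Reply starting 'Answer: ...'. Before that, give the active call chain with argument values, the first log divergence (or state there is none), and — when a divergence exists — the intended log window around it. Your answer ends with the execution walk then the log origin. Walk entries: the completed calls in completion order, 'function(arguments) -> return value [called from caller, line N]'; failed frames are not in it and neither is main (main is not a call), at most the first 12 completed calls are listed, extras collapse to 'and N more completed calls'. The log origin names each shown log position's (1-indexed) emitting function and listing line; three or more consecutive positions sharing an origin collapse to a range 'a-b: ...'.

Answer: the error was raised in resolve_slot, line 11.
Key fact: Position 2 is the first bad log line: 'map_offsets start: n=5 cutoff=7' should read 'map_offsets start: n=5 cutoff=5'.
Call chain: main -> map_offsets([1, 2, 4, 11, 5], 7) (called at line 30) -> resolve_slot([1, 2, 4, 11, 5], 7) (called at line 22).
First divergence: position 2; shown 'map_offsets start: n=5 cutoff=7' vs intended 'map_offsets start: n=5 cutoff=5'.
Intended log window:
  1: driver start: 5 inputs
  2: map_offsets start: n=5 cutoff=5
  3: resolve_slot: 5 entries, threshold 5
Execution walk:
  merge_totals([1, 2, 4, 11, 5], 7) -> None  [called from resolve_slot, line 9]
Log origin:
  1: logged in main at line 29
  2: logged in map_offsets at line 21
  3: logged in resolve_slot at line 8
  4: logged in merge_totals at line 2
  5: logged in resolve_slot at line 10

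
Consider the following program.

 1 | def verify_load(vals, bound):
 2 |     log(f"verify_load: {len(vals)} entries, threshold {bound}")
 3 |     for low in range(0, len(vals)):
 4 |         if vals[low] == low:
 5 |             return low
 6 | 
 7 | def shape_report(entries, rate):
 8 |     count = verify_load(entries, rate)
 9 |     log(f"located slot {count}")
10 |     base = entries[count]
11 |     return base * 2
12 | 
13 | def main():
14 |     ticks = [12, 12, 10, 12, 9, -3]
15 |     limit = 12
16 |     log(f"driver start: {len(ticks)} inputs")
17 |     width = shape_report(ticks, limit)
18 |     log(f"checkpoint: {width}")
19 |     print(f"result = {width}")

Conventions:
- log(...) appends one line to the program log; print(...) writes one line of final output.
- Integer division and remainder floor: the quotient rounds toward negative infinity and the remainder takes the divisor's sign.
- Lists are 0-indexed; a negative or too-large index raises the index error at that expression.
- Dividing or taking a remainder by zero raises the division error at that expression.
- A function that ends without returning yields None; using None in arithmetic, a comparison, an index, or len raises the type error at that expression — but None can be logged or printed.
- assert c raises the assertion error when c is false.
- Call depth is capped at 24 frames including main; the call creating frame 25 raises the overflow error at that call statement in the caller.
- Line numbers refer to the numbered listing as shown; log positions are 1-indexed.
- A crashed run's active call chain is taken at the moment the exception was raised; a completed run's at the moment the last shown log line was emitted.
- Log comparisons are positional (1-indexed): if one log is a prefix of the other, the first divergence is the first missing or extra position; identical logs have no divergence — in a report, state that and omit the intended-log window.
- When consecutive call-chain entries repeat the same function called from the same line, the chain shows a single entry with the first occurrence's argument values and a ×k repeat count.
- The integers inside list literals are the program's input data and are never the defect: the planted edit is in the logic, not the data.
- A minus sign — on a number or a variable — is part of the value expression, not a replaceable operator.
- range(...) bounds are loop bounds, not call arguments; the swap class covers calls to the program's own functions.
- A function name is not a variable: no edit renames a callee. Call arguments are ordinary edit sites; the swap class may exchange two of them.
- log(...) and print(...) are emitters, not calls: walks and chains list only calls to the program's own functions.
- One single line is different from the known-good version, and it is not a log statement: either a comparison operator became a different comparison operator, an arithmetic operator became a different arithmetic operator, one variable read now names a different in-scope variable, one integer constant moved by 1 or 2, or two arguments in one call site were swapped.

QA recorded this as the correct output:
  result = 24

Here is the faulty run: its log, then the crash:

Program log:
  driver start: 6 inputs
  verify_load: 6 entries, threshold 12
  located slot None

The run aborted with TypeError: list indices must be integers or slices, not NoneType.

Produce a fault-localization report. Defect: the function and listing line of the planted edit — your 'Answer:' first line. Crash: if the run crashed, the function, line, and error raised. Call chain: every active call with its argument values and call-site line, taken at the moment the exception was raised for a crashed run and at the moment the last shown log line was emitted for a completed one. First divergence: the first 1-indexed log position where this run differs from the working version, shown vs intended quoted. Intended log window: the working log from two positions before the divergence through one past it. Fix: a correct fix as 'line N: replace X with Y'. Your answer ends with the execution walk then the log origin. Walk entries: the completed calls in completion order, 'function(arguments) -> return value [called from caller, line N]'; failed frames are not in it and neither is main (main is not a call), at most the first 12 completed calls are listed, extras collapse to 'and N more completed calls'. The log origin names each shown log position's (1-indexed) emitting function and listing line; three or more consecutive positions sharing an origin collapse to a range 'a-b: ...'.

Answer: the defect is in verify_load at line 4.
Key observation: Position 3 is the first bad log line: 'located slot None' should read 'located slot 0'.
Crash: shape_report, line 10, TypeError.
Call chain: main -> shape_report([12, 12, 10, 12, 9, -3], 12) (called at line 17).
First divergence: position 3 — shown 'located slot None', intended 'located slot 0'.
Intended log window:
  1: driver start: 6 inputs
  2: verify_load: 6 entries, threshold 12
  3: located slot 0
  4: checkpoint: 24
Execution walk:
  verify_load([12, 12, 10, 12, 9, -3], 12) -> None  [called from shape_report, line 8]
Log origins:
  1: from main, line 16
  2: from verify_load, line 2
  3: from shape_report, line 9
A correct fix: line 4: replace `vals[low] == low` with `vals[low] == bound`.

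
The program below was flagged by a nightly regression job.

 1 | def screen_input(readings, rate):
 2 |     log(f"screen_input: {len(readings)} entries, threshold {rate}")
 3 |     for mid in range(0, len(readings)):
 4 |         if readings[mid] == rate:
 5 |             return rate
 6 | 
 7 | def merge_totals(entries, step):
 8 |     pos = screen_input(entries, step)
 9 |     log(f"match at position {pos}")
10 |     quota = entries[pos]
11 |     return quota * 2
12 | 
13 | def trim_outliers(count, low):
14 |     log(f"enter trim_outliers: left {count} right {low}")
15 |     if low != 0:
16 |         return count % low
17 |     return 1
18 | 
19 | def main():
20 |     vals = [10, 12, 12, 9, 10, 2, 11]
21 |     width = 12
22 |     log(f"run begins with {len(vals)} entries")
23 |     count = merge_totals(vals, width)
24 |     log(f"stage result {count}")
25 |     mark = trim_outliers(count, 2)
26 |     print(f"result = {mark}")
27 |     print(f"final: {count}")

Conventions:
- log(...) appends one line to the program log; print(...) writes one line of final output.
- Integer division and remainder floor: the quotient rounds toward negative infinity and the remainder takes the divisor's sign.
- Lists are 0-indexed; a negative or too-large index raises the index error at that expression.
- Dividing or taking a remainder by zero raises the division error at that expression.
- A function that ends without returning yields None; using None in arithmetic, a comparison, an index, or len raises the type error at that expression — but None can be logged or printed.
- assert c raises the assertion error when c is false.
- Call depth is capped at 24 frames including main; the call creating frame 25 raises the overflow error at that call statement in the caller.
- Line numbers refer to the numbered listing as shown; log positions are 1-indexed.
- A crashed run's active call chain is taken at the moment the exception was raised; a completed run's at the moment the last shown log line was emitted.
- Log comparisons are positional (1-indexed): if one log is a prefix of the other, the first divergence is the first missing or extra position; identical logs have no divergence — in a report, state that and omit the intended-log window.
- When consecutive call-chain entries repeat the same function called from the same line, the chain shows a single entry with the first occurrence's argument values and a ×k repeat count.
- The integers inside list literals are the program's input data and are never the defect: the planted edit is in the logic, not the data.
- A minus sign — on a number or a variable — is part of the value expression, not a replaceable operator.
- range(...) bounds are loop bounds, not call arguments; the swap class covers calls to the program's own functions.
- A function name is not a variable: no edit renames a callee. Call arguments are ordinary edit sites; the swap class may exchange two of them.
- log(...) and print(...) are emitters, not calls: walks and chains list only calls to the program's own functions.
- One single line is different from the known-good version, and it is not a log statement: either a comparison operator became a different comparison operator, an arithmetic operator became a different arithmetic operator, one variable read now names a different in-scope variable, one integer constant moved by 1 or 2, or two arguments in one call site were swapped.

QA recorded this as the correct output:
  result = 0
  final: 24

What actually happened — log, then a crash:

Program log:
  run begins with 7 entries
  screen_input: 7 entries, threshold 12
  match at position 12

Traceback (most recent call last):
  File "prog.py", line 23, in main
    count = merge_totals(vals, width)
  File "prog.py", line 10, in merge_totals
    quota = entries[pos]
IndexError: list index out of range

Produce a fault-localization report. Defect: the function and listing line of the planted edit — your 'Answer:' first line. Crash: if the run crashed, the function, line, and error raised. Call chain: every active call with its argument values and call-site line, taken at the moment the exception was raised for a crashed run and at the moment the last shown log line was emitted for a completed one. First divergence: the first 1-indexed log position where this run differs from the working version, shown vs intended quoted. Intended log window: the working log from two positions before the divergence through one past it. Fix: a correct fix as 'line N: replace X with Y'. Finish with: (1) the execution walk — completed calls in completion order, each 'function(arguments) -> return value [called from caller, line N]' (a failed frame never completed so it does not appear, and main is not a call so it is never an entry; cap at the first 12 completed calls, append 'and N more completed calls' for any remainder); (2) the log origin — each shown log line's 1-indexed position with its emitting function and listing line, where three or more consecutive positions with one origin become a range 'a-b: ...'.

Answer: the defect is in screen_input at line 5.
Key fact: Log line 3 is where behavior first shows: 'match at position 12' appears instead of 'match at position 1'.
Crash: merge_totals, line 10, IndexError.
Call chain: main -> merge_totals([10, 12, 12, 9, 10, 2, 11], 12) (called at line 23).
First divergence: position 3 — the shown line 'match at position 12' should read 'match at position 1'.
Intended log window:
  1: run begins with 7 entries
  2: screen_input: 7 entries, threshold 12
  3: match at position 1
  4: stage result 24
Execution walk:
  screen_input([10, 12, 12, 9, 10, 2, 11], 12) -> 12  [called from merge_totals, line 8]
Origin of each log line:
  1: logged in main at line 22
  2: logged in screen_input at line 2
  3: logged in merge_totals at line 9
A correct fix: line 5: replace `rate` with `mid`.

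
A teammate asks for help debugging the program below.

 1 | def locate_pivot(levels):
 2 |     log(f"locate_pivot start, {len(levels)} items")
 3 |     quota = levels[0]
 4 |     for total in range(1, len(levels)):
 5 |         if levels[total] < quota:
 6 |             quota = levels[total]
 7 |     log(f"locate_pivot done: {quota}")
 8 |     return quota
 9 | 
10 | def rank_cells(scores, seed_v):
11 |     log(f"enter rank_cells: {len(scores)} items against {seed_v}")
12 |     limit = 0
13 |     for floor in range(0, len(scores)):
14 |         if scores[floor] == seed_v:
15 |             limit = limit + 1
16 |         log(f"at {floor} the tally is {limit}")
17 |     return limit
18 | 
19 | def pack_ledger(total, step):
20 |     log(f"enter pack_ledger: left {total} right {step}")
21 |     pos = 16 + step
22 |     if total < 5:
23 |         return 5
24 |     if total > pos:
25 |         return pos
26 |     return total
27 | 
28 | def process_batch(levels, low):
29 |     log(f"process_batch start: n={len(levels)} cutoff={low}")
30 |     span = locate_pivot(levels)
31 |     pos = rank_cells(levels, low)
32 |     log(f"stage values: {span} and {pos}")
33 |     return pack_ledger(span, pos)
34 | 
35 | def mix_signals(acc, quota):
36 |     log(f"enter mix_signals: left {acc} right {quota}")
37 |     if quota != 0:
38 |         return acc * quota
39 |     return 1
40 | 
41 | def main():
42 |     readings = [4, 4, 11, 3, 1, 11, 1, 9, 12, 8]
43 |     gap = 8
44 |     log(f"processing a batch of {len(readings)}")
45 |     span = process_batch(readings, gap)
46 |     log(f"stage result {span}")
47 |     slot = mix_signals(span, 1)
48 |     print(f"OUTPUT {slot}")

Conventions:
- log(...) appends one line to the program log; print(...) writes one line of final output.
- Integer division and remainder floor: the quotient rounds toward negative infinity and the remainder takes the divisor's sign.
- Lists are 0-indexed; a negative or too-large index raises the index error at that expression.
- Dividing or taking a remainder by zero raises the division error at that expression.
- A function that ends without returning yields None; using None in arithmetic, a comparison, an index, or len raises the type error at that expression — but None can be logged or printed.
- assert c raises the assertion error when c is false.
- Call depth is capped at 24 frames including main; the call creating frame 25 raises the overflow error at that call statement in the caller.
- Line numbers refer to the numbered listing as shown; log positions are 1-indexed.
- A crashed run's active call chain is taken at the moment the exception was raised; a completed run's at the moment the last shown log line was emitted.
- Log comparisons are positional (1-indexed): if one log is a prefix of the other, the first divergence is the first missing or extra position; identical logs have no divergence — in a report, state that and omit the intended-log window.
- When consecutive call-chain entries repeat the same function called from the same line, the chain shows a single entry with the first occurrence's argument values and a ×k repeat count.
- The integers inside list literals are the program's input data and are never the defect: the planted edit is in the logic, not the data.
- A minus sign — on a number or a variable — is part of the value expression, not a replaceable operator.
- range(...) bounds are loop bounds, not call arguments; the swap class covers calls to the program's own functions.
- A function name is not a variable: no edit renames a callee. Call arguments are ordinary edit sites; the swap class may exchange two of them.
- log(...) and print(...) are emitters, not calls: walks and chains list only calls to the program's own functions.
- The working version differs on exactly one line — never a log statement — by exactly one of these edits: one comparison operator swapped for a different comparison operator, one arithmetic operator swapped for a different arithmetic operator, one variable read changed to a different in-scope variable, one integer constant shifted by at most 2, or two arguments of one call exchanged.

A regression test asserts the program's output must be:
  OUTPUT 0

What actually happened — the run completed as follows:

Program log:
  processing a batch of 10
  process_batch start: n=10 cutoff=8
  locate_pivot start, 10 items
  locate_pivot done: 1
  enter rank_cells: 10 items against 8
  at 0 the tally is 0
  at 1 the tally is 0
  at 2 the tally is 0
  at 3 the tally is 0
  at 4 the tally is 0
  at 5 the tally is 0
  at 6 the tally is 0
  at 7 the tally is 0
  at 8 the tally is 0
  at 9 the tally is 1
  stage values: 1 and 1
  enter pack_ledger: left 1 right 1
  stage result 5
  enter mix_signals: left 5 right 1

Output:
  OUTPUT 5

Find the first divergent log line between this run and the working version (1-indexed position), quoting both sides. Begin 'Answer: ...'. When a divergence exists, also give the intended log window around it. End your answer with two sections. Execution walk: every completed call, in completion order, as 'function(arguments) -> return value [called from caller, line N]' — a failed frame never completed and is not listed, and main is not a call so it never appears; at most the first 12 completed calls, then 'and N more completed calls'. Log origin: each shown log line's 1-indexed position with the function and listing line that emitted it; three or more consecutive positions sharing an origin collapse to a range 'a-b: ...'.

Answer: none (the log streams are identical).
Execution walk:
  locate_pivot([4, 4, 11, 3, 1, 11, 1, 9, 12, 8]) -> 1  [called from process_batch, line 30]
  rank_cells([4, 4, 11, 3, 1, 11, 1, 9, 12, 8], 8) -> 1  [called from process_batch, line 31]
  pack_ledger(1, 1) -> 5  [called from process_batch, line 33]
  process_batch([4, 4, 11, 3, 1, 11, 1, 9, 12, 8], 8) -> 5  [called from main, line 45]
  mix_signals(5, 1) -> 5  [called from main, line 47]
Log origins:
  1: emitted by main (line 44)
  2: emitted by process_batch (line 29)
  3: emitted by locate_pivot (line 2)
  4: emitted by locate_pivot (line 7)
  5: emitted by rank_cells (line 11)
  6-15: emitted by rank_cells (line 16)
  16: emitted by process_batch (line 32)
  17: emitted by pack_ledger (line 20)
  18: emitted by main (line 46)
  19: emitted by mix_signals (line 36)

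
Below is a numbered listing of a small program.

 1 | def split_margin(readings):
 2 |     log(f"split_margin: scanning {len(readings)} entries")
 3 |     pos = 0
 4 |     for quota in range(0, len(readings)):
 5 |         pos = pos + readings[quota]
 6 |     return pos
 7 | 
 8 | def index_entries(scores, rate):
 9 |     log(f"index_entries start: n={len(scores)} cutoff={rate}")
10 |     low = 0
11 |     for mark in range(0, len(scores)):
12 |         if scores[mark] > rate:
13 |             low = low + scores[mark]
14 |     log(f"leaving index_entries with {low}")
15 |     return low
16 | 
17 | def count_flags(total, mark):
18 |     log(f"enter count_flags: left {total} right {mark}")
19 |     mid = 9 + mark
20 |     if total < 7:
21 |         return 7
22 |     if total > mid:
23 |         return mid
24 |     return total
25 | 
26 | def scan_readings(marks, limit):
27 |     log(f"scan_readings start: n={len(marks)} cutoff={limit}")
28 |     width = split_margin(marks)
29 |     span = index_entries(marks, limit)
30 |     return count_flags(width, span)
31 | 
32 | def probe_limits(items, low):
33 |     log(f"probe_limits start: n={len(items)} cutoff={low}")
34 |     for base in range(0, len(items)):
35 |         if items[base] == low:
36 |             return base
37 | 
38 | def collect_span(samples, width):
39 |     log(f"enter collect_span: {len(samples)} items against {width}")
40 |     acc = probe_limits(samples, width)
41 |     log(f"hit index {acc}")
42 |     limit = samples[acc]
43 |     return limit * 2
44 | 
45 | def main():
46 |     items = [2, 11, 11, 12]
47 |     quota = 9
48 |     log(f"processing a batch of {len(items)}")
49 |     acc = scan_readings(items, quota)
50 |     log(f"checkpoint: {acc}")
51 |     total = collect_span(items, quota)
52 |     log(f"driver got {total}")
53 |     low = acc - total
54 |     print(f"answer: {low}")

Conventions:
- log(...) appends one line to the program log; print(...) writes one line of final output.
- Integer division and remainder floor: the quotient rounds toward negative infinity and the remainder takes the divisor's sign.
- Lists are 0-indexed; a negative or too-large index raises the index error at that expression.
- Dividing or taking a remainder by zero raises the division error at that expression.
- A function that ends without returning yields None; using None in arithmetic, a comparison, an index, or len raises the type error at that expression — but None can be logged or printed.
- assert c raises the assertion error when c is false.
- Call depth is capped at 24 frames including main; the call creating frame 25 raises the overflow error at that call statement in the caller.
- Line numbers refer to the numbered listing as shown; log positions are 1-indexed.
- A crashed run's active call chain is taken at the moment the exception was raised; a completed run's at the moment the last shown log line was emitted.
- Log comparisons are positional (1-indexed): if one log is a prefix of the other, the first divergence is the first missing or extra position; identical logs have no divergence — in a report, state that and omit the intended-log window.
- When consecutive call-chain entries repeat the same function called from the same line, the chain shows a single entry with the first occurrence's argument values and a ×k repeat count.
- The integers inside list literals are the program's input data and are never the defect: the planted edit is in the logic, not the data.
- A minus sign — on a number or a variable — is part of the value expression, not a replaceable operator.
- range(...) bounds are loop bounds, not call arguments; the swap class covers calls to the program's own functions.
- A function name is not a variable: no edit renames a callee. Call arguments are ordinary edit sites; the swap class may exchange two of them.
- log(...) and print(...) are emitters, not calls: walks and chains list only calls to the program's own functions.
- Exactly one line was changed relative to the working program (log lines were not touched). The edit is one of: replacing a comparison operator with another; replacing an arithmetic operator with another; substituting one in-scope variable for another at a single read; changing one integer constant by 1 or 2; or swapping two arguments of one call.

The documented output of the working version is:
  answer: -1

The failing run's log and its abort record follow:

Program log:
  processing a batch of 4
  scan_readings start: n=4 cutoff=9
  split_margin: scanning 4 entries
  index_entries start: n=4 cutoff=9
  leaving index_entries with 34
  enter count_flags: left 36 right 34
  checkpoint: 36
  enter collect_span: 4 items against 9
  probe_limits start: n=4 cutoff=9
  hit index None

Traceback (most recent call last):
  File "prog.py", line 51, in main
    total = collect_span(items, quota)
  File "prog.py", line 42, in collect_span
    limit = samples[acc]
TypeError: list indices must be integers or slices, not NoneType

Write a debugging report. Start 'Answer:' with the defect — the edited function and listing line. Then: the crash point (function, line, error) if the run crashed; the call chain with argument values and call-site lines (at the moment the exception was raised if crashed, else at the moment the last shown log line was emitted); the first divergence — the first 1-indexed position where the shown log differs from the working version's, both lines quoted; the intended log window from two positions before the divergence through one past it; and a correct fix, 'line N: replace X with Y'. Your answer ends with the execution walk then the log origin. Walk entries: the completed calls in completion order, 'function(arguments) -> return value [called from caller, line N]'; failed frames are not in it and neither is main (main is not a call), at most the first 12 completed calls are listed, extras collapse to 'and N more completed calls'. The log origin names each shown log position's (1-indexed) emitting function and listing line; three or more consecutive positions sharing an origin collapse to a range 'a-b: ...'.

Answer: the defect is in main at line 47.
Key observation: The earliest visible damage is log position 2 — 'scan_readings start: n=4 cutoff=9' rather than the intended 'scan_readings start: n=4 cutoff=11'.
Crash: collect_span, line 42, TypeError.
Call chain: main -> collect_span([2, 11, 11, 12], 9) (called at line 51).
First divergence: position 2; shown 'scan_readings start: n=4 cutoff=9' vs intended 'scan_readings start: n=4 cutoff=11'.
Intended log window:
  1: processing a batch of 4
  2: scan_readings start: n=4 cutoff=11
  3: split_margin: scanning 4 entries
Execution walk:
  split_margin([2, 11, 11, 12]) -> 36  [called from scan_readings, line 28]
  index_entries([2, 11, 11, 12], 9) -> 34  [called from scan_readings, line 29]
  count_flags(36, 34) -> 36  [called from scan_readings, line 30]
  scan_readings([2, 11, 11, 12], 9) -> 36  [called from main, line 49]
  probe_limits([2, 11, 11, 12], 9) -> None  [called from collect_span, line 40]
Log origin:
  1: from main, line 48
  2: from scan_readings, line 27
  3: from split_margin, line 2
  4: from index_entries, line 9
  5: from index_entries, line 14
  6: from count_flags, line 18
  7: from main, line 50
  8: from collect_span, line 39
  9: from probe_limits, line 33
  10: from collect_span, line 41
A correct fix: line 47: replace `9` with `11`.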